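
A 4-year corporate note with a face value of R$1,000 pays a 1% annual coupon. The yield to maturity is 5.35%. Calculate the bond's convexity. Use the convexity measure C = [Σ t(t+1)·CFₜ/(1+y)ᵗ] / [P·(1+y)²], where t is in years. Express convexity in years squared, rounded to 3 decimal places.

17.632

With y = 0.0535:
  t   CF        PV=CF/(1+0.0535)^t    t·PV        t(t+1)·PV
  1        10.00         9.4922         9.4922          18.9843
  2        10.00         9.0101        18.0203          54.0608
  3        10.00         8.5526        25.6577         102.6308
  4     1,010.00       819.9422     3,279.7686      16,398.8431
  Σ                    846.9970     3,332.9387      16,574.5189
P = 846.9970.
Convexity = Σ t(t+1)·PV / [P·(1+y)²] = 16,574.5189 / (846.9970 × 1.109862) = 17.63153.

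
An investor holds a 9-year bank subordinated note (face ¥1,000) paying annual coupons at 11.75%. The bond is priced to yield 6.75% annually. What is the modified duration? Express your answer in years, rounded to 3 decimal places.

Periodic yield y = 0.0675. First find Macaulay duration:
  t   CF        PV=CF/(1+0.0675)^t    t·PV
  1       117.50       110.0703       110.0703
  2       117.50       103.1103       206.2206
  3       117.50        96.5905       289.7714
  4       117.50        90.4829       361.9315
  5       117.50        84.7615       423.8073
  6       117.50        79.4018       476.4110
  7       117.50        74.3811       520.6678
  8       117.50        69.6779       557.4229
  9     1,117.50       620.7784     5,587.0054
  Σ                  1,329.2545     8,533.3081
P = 1,329.2545; Macaulay duration = 8,533.3081 / 1,329.2545 = 6.41962 years.
Modified duration = D_Mac / (1 + y) = 6.41962 / 1.0675 = 6.01369 years.

6.014 years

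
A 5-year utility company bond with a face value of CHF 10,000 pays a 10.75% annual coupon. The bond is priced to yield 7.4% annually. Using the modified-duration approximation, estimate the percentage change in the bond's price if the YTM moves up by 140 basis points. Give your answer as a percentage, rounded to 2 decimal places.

Periodic yield y = 0.074. Modified duration first:
  t   CF        PV=CF/(1+0.074)^t    t·PV
  1     1,075.00     1,000.9311     1,000.9311
  2     1,075.00       931.9656     1,863.9313
  3     1,075.00       867.7520     2,603.2560
  4     1,075.00       807.9628     3,231.8510
  5    11,075.00     7,750.3681    38,751.8404
  Σ                 11,358.9796    47,451.8097
P = 11,358.9796; D_Mac = 4.17747 yrs; D_mod = 4.17747/(1+0.074) = 3.88964 yrs.
ΔP/P ≈ -D_mod · Δy = -3.88964 × (+0.014) = -0.054455 = -5.4455%.

-5.45%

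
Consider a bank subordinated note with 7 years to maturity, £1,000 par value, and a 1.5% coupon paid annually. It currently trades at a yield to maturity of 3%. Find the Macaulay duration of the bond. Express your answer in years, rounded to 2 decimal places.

Periodic yield y = 0.03. Discount each cash flow and weight by its year:
  t   CF        PV=CF/(1+0.03)^t    t·PV
  1        15.00        14.5631        14.5631
  2        15.00        14.1389        28.2779
  3        15.00        13.7271        41.1814
  4        15.00        13.3273        53.3092
  5        15.00        12.9391        64.6957
  6        15.00        12.5623        75.3736
  7     1,015.00       825.2879     5,777.0152
  Σ                    906.5458     6,054.4160
Price P = Σ PV = 906.5458.
Macaulay duration = Σ(t·PV) / P = 6,054.4160 / 906.5458 = 6.67856 years.

6.68 years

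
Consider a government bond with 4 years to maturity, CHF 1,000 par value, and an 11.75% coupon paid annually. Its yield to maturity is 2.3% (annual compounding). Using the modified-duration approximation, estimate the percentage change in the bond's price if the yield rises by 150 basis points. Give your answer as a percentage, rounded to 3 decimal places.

Periodic yield y = 0.023. Modified duration first:
  t   CF        PV=CF/(1+0.023)^t    t·PV
  1       117.50       114.8583       114.8583
  2       117.50       112.2759       224.5518
  3       117.50       109.7516       329.2549
  4     1,117.50     1,020.3402     4,081.3608
  Σ                  1,357.2260     4,750.0258
P = 1,357.2260; D_Mac = 3.49980 yrs; D_mod = 3.49980/(1+0.023) = 3.42112 yrs.
ΔP/P ≈ -D_mod · Δy = -3.42112 × (+0.015) = -0.051317 = -5.1317%.

-5.132%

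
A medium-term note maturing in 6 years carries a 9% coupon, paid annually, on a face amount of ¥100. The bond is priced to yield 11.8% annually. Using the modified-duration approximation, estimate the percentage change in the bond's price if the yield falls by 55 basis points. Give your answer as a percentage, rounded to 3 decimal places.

+2.367%

Periodic yield y = 0.118. Modified duration first:
  t   CF        PV=CF/(1+0.118)^t    t·PV
  1         9.00         8.0501         8.0501
  2         9.00         7.2004        14.4009
  3         9.00         6.4405        19.3214
  4         9.00         5.7607        23.0428
  5         9.00         5.1527        25.7634
  6       109.00        55.8182       334.9091
  Σ                     88.4226       425.4877
P = 88.4226; D_Mac = 4.81198 yrs; D_mod = 4.81198/(1+0.118) = 4.30410 yrs.
ΔP/P ≈ -D_mod · Δy = -4.30410 × (-0.0055) = +0.023673 = +2.3673%.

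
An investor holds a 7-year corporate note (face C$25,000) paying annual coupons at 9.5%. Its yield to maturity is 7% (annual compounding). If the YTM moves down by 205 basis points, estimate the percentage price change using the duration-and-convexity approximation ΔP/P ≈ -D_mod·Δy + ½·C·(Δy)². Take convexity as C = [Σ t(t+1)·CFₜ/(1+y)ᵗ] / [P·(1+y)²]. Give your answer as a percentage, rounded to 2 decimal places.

With y = 0.07:
  t   CF        PV=CF/(1+0.07)^t    t·PV        t(t+1)·PV
  1     2,375.00     2,219.6262     2,219.6262       4,439.2523
  2     2,375.00     2,074.4170     4,148.8340      12,446.5019
  3     2,375.00     1,938.7075     5,816.1224      23,264.4895
  4     2,375.00     1,811.8761     7,247.5045      36,237.5226
  5     2,375.00     1,693.3422     8,466.7109      50,800.2653
  6     2,375.00     1,582.5628     9,495.3767      66,467.6368
  7    27,375.00    17,047.7742   119,334.4193     954,675.3543
  Σ                 28,368.3059   156,728.5939   1,148,331.0227
P = 28,368.3059; D_Mac = 5.52478 yrs; D_mod = 5.16334 yrs; C = 35.35625.
Duration effect: -5.16334 × (-0.0205) = +0.105849
Convexity effect: 0.5 × 35.35625 × (-0.0205)² = +0.0074292
ΔP/P ≈ +0.105849 + 0.0074292 = +0.113278 = +11.3278%.

+11.33%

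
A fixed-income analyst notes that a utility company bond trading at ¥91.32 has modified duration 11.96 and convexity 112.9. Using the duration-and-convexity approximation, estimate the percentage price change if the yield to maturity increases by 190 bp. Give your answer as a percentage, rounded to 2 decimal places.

Duration effect: -D_mod·Δy = -11.96 × (+0.019) = -0.227240
Convexity effect: ½·C·(Δy)² = 0.5 × 112.9 × (0.019)² = +0.02037845
ΔP/P ≈ -0.227240 + 0.02037845 = -0.20686155
= -20.686155%.

-20.69%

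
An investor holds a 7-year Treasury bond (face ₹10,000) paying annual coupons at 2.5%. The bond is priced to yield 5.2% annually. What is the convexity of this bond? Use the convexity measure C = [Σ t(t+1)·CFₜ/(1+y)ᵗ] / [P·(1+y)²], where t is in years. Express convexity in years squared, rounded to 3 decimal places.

With y = 0.052:
  t   CF        PV=CF/(1+0.052)^t    t·PV        t(t+1)·PV
  1       250.00       237.6426       237.6426         475.2852
  2       250.00       225.8960       451.7920       1,355.3760
  3       250.00       214.7300       644.1901       2,576.7604
  4       250.00       204.1160       816.4640       4,082.3200
  5       250.00       194.0266       970.1331       5,820.7985
  6       250.00       184.4359     1,106.6157       7,746.3098
  7    10,250.00     7,188.0930    50,316.6509     402,533.2073
  Σ                  8,448.9402    54,543.4883     424,590.0571
P = 8,448.9402.
Convexity = Σ t(t+1)·PV / [P·(1+y)²] = 424,590.0571 / (8,448.9402 × 1.106704) = 45.40839.

45.408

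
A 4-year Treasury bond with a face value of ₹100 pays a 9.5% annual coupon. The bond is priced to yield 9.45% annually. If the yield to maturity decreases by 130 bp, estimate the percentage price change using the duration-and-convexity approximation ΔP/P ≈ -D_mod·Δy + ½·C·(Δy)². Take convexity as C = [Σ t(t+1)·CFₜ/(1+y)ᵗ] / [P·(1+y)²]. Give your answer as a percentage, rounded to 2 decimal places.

+4.29%

With y = 0.0945:
  t   CF        PV=CF/(1+0.0945)^t    t·PV        t(t+1)·PV
  1         9.50         8.6798         8.6798          17.3595
  2         9.50         7.9303        15.8607          47.5821
  3         9.50         7.2456        21.7369          86.9476
  4       109.50        76.3047       305.2186       1,526.0932
  Σ                    100.1604       351.4960       1,677.9824
P = 100.1604; D_Mac = 3.50933 yrs; D_mod = 3.20633 yrs; C = 13.98491.
Duration effect: -3.20633 × (-0.013) = +0.041682
Convexity effect: 0.5 × 13.98491 × (-0.013)² = +0.0011817
ΔP/P ≈ +0.041682 + 0.0011817 = +0.042864 = +4.2864%.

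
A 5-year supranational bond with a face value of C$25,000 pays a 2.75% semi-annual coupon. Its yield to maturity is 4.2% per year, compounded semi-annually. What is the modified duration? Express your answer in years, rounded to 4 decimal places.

Periodic yield y = 0.021. First find Macaulay duration:
  t   CF        PV=CF/(1+0.021)^t    t·PV
  1       343.75       336.6797       336.6797
  2       343.75       329.7549       659.5097
  3       343.75       322.9725       968.9174
  4       343.75       316.3295     1,265.3181
  5       343.75       309.8232     1,549.1162
  6       343.75       303.4508     1,820.7047
  7       343.75       297.2094     2,080.4657
  8       343.75       291.0964     2,328.7709
  9       343.75       285.1091     2,565.9816
  10   25,343.75    20,587.9666   205,879.6660
  Σ                 23,380.3920   219,455.1300
P = 23,380.3920; Macaulay duration = 219,455.1300 / 23,380.3920 = 9.38629 half-year periods = 4.69314 years.
Modified duration = D_Mac / (1 + y) = 4.69314 / 1.021 = 4.59662 years.

4.5966 years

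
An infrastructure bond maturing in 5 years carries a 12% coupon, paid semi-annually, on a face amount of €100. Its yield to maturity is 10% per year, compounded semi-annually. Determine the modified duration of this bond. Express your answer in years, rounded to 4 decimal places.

3.7582 years

Periodic yield y = 0.05. First find Macaulay duration:
  t   CF        PV=CF/(1+0.05)^t    t·PV
  1         6.00         5.7143         5.7143
  2         6.00         5.4422        10.8844
  3         6.00         5.1830        15.5491
  4         6.00         4.9362        19.7449
  5         6.00         4.7012        23.5058
  6         6.00         4.4773        26.8638
  7         6.00         4.2641        29.8486
  8         6.00         4.0610        32.4883
  9         6.00         3.8677        34.8089
  10      106.00        65.0748       650.7480
  Σ                    107.7217       850.1560
P = 107.7217; Macaulay duration = 850.1560 / 107.7217 = 7.89215 half-year periods = 3.94607 years.
Modified duration = D_Mac / (1 + y) = 3.94607 / 1.05 = 3.75817 years.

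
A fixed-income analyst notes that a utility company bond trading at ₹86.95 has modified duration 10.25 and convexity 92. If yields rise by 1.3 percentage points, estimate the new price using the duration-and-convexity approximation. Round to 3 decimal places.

Duration effect: -D_mod·Δy = -10.25 × (+0.013) = -0.133250
Convexity effect: ½·C·(Δy)² = 0.5 × 92 × (0.013)² = +0.0077740
ΔP/P ≈ -0.133250 + 0.0077740 = -0.125476
New price ≈ 86.95 × (1 - 0.125476) = 76.0398618.

₹76.040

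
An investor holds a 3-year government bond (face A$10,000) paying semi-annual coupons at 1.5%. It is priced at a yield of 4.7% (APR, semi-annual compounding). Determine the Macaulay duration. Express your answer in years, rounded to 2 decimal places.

2.94 years

Periodic yield y = 0.0235. Discount each cash flow and weight by its period:
  t   CF        PV=CF/(1+0.0235)^t    t·PV
  1        75.00        73.2780        73.2780
  2        75.00        71.5955       143.1909
  3        75.00        69.9516       209.8548
  4        75.00        68.3455       273.3820
  5        75.00        66.7763       333.8813
  6    10,075.00     8,764.3149    52,585.8893
  Σ                  9,114.2617    53,619.4763
Price P = Σ PV = 9,114.2617.
Macaulay duration = Σ(t·PV) / P = 53,619.4763 / 9,114.2617 = 5.88303 half-year periods.
In years: 5.88303 / 2 = 2.94152 years.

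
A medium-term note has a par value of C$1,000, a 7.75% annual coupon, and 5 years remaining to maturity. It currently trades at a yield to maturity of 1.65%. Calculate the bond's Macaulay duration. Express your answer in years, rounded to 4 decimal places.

4.4187 years

Periodic yield y = 0.0165. Discount each cash flow and weight by its year:
  t   CF        PV=CF/(1+0.0165)^t    t·PV
  1        77.50        76.2420        76.2420
  2        77.50        75.0044       150.0089
  3        77.50        73.7869       221.3608
  4        77.50        72.5892       290.3569
  5     1,077.50       992.8425     4,964.2126
  Σ                  1,290.4651     5,702.1812
Price P = Σ PV = 1,290.4651.
Macaulay duration = Σ(t·PV) / P = 5,702.1812 / 1,290.4651 = 4.41870 years.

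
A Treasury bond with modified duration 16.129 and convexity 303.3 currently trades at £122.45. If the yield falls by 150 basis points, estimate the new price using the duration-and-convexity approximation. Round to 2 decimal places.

Duration effect: -D_mod·Δy = -16.129 × (-0.015) = +0.241935
Convexity effect: ½·C·(Δy)² = 0.5 × 303.3 × (-0.015)² = +0.03412125
ΔP/P ≈ +0.241935 + 0.03412125 = +0.27605625
New price ≈ 122.45 × (1 + 0.27605625) = 156.2530878125.

£156.25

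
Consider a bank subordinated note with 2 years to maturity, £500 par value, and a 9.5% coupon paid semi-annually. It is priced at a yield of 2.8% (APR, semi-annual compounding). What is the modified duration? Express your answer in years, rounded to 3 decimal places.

Periodic yield y = 0.014. First find Macaulay duration:
  t   CF        PV=CF/(1+0.014)^t    t·PV
  1        23.75        23.4221        23.4221
  2        23.75        23.0987        46.1974
  3        23.75        22.7798        68.3394
  4       523.75       495.4185     1,981.6740
  Σ                    564.7191     2,119.6329
P = 564.7191; Macaulay duration = 2,119.6329 / 564.7191 = 3.75343 half-year periods = 1.87671 years.
Modified duration = D_Mac / (1 + y) = 1.87671 / 1.014 = 1.85080 years.

1.851 years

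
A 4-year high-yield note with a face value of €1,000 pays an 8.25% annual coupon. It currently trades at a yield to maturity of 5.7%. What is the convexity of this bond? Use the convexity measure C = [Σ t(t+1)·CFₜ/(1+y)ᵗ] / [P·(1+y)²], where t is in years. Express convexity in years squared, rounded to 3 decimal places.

15.437

With y = 0.057:
  t   CF        PV=CF/(1+0.057)^t    t·PV        t(t+1)·PV
  1        82.50        78.0511        78.0511         156.1022
  2        82.50        73.8421       147.6842         443.0525
  3        82.50        69.8601       209.5802         838.3208
  4     1,082.50       867.2173     3,468.8694      17,344.3469
  Σ                  1,088.9706     3,904.1848      18,781.8224
P = 1,088.9706.
Convexity = Σ t(t+1)·PV / [P·(1+y)²] = 18,781.8224 / (1,088.9706 × 1.117249) = 15.43731.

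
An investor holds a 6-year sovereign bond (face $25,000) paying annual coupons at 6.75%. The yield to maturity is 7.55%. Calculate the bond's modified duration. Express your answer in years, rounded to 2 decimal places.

Periodic yield y = 0.0755. First find Macaulay duration:
  t   CF        PV=CF/(1+0.0755)^t    t·PV
  1     1,687.50     1,569.0377     1,569.0377
  2     1,687.50     1,458.8914     2,917.7827
  3     1,687.50     1,356.4773     4,069.4320
  4     1,687.50     1,261.2527     5,045.0110
  5     1,687.50     1,172.7129     5,863.5646
  6    26,687.50    17,244.2934   103,465.7605
  Σ                 24,062.6654   122,930.5884
P = 24,062.6654; Macaulay duration = 122,930.5884 / 24,062.6654 = 5.10877 years.
Modified duration = D_Mac / (1 + y) = 5.10877 / 1.0755 = 4.75013 years.

4.75 years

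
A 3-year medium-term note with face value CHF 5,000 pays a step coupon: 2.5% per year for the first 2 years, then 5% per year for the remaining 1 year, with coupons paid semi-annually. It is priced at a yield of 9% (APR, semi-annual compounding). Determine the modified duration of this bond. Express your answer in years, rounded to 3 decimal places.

Periodic yield y = 0.045. First find Macaulay duration:
  t   CF        PV=CF/(1+0.045)^t    t·PV
  1        62.50        59.8086        59.8086
  2        62.50        57.2331       114.4662
  3        62.50        54.7685       164.3056
  4        62.50        52.4101       209.6403
  5       125.00       100.3064       501.5319
  6     5,125.00     3,935.4657    23,612.7940
  Σ                  4,259.9924    24,662.5467
P = 4,259.9924; Macaulay duration = 24,662.5467 / 4,259.9924 = 5.78934 half-year periods = 2.89467 years.
Modified duration = D_Mac / (1 + y) = 2.89467 / 1.045 = 2.77002 years.

2.770 years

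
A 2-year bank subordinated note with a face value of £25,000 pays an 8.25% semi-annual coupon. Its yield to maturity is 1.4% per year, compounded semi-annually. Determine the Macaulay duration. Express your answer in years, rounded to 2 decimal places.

1.89 years

Periodic yield y = 0.007. Discount each cash flow and weight by its period:
  t   CF        PV=CF/(1+0.007)^t    t·PV
  1     1,031.25     1,024.0814     1,024.0814
  2     1,031.25     1,016.9627     2,033.9254
  3     1,031.25     1,009.8934     3,029.6803
  4    26,031.25    25,314.9539   101,259.8156
  Σ                 28,365.8915   107,347.5027
Price P = Σ PV = 28,365.8915.
Macaulay duration = Σ(t·PV) / P = 107,347.5027 / 28,365.8915 = 3.78439 half-year periods.
In years: 3.78439 / 2 = 1.89219 years.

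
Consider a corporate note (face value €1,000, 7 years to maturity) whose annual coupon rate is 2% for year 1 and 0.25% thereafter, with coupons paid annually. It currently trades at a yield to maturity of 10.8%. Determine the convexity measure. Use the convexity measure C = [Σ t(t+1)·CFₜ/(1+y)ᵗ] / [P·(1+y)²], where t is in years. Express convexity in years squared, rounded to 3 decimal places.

With y = 0.108:
  t   CF        PV=CF/(1+0.108)^t    t·PV        t(t+1)·PV
  1        20.00        18.0505        18.0505          36.1011
  2         2.50         2.0364         4.0728          12.2183
  3         2.50         1.8379         5.5137          22.0547
  4         2.50         1.6588         6.6350          33.1750
  5         2.50         1.4971         7.4853          44.9120
  6         2.50         1.3511         8.1069          56.7480
  7     1,002.50       488.9968     3,422.9779      27,383.8234
  Σ                    515.4286     3,472.8421      27,589.0326
P = 515.4286.
Convexity = Σ t(t+1)·PV / [P·(1+y)²] = 27,589.0326 / (515.4286 × 1.227664) = 43.60019.

43.600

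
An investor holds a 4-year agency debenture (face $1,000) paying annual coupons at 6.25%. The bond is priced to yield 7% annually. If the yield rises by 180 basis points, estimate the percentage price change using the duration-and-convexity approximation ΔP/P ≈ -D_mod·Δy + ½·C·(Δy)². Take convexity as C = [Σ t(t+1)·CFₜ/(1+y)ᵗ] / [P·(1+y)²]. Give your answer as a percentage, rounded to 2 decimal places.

-5.90%

With y = 0.07:
  t   CF        PV=CF/(1+0.07)^t    t·PV        t(t+1)·PV
  1        62.50        58.4112        58.4112         116.8224
  2        62.50        54.5899       109.1798         327.5395
  3        62.50        51.0186       153.0559         612.2234
  4     1,062.50       810.5762     3,242.3047      16,211.5233
  Σ                    974.5959     3,562.9516      17,268.1086
P = 974.5959; D_Mac = 3.65582 yrs; D_mod = 3.41666 yrs; C = 15.47578.
Duration effect: -3.41666 × (+0.018) = -0.061500
Convexity effect: 0.5 × 15.47578 × (0.018)² = +0.0025071
ΔP/P ≈ -0.061500 + 0.0025071 = -0.058993 = -5.8993%.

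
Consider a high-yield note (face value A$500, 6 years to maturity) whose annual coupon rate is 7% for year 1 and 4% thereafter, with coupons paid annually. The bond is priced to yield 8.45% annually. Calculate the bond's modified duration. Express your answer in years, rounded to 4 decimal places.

Periodic yield y = 0.0845. First find Macaulay duration:
  t   CF        PV=CF/(1+0.0845)^t    t·PV
  1        35.00        32.2729        32.2729
  2        20.00        17.0048        34.0095
  3        20.00        15.6798        47.0395
  4        20.00        14.4581        57.8325
  5        20.00        13.3316        66.6580
  6       520.00       319.6142     1,917.6849
  Σ                    412.3614     2,155.4974
P = 412.3614; Macaulay duration = 2,155.4974 / 412.3614 = 5.22720 years.
Modified duration = D_Mac / (1 + y) = 5.22720 / 1.0845 = 4.81992 years.

4.8199 years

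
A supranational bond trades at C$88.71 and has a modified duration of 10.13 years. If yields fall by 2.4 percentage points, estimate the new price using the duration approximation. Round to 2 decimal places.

Duration approximation: ΔP/P ≈ -D_mod · Δy = -10.13 × (-0.024) = +0.243120.
New price ≈ 88.71 × (1 + 0.243120) = 110.2771752.

C$110.28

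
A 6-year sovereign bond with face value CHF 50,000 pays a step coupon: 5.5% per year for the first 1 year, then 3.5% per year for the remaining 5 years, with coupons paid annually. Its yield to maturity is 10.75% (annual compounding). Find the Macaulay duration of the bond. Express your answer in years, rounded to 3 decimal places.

Periodic yield y = 0.1075. Discount each cash flow and weight by its year:
  t   CF        PV=CF/(1+0.1075)^t    t·PV
  1     2,750.00     2,483.0700     2,483.0700
  2     1,750.00     1,426.7589     2,853.5177
  3     1,750.00     1,288.2699     3,864.8096
  4     1,750.00     1,163.2233     4,652.8934
  5     1,750.00     1,050.3145     5,251.5727
  6    51,750.00    28,044.5157   168,267.0943
  Σ                 35,456.1523   187,372.9576
Price P = Σ PV = 35,456.1523.
Macaulay duration = Σ(t·PV) / P = 187,372.9576 / 35,456.1523 = 5.28464 years.

5.285 years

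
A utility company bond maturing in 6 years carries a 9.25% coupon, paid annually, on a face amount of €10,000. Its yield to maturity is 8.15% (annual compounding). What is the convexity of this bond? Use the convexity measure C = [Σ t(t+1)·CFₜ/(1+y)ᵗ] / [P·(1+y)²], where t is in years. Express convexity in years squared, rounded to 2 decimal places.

27.20

With y = 0.0815:
  t   CF        PV=CF/(1+0.0815)^t    t·PV        t(t+1)·PV
  1       925.00       855.2936       855.2936       1,710.5871
  2       925.00       790.8401     1,581.6802       4,745.0406
  3       925.00       731.2437     2,193.7312       8,774.9249
  4       925.00       676.1385     2,704.5538      13,522.7691
  5       925.00       625.1858     3,125.9291      18,755.5744
  6    10,925.00     6,827.5093    40,965.0560     286,755.3923
  Σ                 10,506.2110    51,426.2439     334,264.2885
P = 10,506.2110.
Convexity = Σ t(t+1)·PV / [P·(1+y)²] = 334,264.2885 / (10,506.2110 × 1.169642) = 27.20137.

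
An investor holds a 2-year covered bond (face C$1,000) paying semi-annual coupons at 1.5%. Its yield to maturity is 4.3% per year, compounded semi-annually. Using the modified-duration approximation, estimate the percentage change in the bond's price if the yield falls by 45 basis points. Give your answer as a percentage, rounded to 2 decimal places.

Periodic yield y = 0.0215. Modified duration first:
  t   CF        PV=CF/(1+0.0215)^t    t·PV
  1         7.50         7.3421         7.3421
  2         7.50         7.1876        14.3752
  3         7.50         7.0363        21.1090
  4     1,007.50       925.3192     3,701.2768
  Σ                    946.8853     3,744.1031
P = 946.8853; D_Mac = 3.95413 half-year periods = 1.97706 yrs; D_mod = 1.97706/(1+0.0215) = 1.93545 yrs.
ΔP/P ≈ -D_mod · Δy = -1.93545 × (-0.0045) = +0.008710 = +0.8710%.

+0.87%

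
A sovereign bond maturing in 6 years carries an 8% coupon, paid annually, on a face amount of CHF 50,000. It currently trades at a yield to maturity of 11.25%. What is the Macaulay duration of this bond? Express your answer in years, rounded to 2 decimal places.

Periodic yield y = 0.1125. Discount each cash flow and weight by its year:
  t   CF        PV=CF/(1+0.1125)^t    t·PV
  1     4,000.00     3,595.5056     3,595.5056
  2     4,000.00     3,231.9152     6,463.8303
  3     4,000.00     2,905.0923     8,715.2768
  4     4,000.00     2,611.3189    10,445.2756
  5     4,000.00     2,347.2529    11,736.2647
  6    54,000.00    28,483.5189   170,901.1135
  Σ                 43,174.6038   211,857.2666
Price P = Σ PV = 43,174.6038.
Macaulay duration = Σ(t·PV) / P = 211,857.2666 / 43,174.6038 = 4.90699 years.

4.91 years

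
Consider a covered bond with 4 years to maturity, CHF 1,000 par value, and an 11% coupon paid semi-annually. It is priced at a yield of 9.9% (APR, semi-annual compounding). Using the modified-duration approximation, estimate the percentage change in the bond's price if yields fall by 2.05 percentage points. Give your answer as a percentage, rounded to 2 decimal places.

Periodic yield y = 0.0495. Modified duration first:
  t   CF        PV=CF/(1+0.0495)^t    t·PV
  1        55.00        52.4059        52.4059
  2        55.00        49.9342        99.8683
  3        55.00        47.5790       142.7370
  4        55.00        45.3349       181.3397
  5        55.00        43.1967       215.9835
  6        55.00        41.1593       246.9558
  7        55.00        39.2180       274.5261
  8     1,055.00       716.7916     5,734.3329
  Σ                  1,035.6196     6,948.1493
P = 1,035.6196; D_Mac = 6.70917 half-year periods = 3.35459 yrs; D_mod = 3.35459/(1+0.0495) = 3.19637 yrs.
ΔP/P ≈ -D_mod · Δy = -3.19637 × (-0.0205) = +0.065525 = +6.5525%.

+6.55%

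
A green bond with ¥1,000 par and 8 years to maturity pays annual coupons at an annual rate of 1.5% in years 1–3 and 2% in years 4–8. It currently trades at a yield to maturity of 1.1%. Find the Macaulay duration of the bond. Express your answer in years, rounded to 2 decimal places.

7.57 years

Periodic yield y = 0.011. Discount each cash flow and weight by its year:
  t   CF        PV=CF/(1+0.011)^t    t·PV
  1        15.00        14.8368        14.8368
  2        15.00        14.6754        29.3507
  3        15.00        14.5157        43.5471
  4        20.00        19.1437        76.5747
  5        20.00        18.9354        94.6769
  6        20.00        18.7294       112.3762
  7        20.00        18.5256       129.6791
  8     1,020.00       934.5250     7,476.2001
  Σ                  1,053.8869     7,977.2416
Price P = Σ PV = 1,053.8869.
Macaulay duration = Σ(t·PV) / P = 7,977.2416 / 1,053.8869 = 7.56935 years.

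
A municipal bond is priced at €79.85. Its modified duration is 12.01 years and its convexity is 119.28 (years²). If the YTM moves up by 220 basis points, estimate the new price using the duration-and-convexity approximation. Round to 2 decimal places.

€61.06

Duration effect: -D_mod·Δy = -12.01 × (+0.022) = -0.264220
Convexity effect: ½·C·(Δy)² = 0.5 × 119.28 × (0.022)² = +0.02886576
ΔP/P ≈ -0.264220 + 0.02886576 = -0.23535424
New price ≈ 79.85 × (1 - 0.23535424) = 61.056963936.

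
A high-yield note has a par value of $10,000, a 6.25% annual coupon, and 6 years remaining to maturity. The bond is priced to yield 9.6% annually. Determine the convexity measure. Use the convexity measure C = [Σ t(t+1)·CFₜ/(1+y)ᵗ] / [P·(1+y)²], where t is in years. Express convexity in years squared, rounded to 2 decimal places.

28.12

With y = 0.096:
  t   CF        PV=CF/(1+0.096)^t    t·PV        t(t+1)·PV
  1       625.00       570.2555       570.2555       1,140.5109
  2       625.00       520.3061     1,040.6122       3,121.8365
  3       625.00       474.7318     1,424.1955       5,696.7820
  4       625.00       433.1495     1,732.5979       8,662.9897
  5       625.00       395.2094     1,976.0469      11,856.2815
  6    10,625.00     6,130.0725    36,780.4352     257,463.0467
  Σ                  8,523.7248    43,524.1432     287,941.4474
P = 8,523.7248.
Convexity = Σ t(t+1)·PV / [P·(1+y)²] = 287,941.4474 / (8,523.7248 × 1.201216) = 28.12248.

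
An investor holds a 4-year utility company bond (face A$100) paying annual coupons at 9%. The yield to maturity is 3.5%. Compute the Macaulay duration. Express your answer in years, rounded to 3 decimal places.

3.576 years

Periodic yield y = 0.035. Discount each cash flow and weight by its year:
  t   CF        PV=CF/(1+0.035)^t    t·PV
  1         9.00         8.6957         8.6957
  2         9.00         8.4016        16.8032
  3         9.00         8.1175        24.3525
  4       109.00        94.9872       379.9488
  Σ                    120.2019       429.8001
Price P = Σ PV = 120.2019.
Macaulay duration = Σ(t·PV) / P = 429.8001 / 120.2019 = 3.57565 years.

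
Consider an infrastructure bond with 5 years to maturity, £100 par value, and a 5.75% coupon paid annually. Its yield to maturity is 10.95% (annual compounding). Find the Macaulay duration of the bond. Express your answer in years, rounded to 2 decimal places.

4.42 years

Periodic yield y = 0.1095. Discount each cash flow and weight by its year:
  t   CF        PV=CF/(1+0.1095)^t    t·PV
  1         5.75         5.1825         5.1825
  2         5.75         4.6710         9.3421
  3         5.75         4.2100        12.6301
  4         5.75         3.7945        15.1781
  5       105.75        62.8990       314.4951
  Σ                     80.7571       356.8279
Price P = Σ PV = 80.7571.
Macaulay duration = Σ(t·PV) / P = 356.8279 / 80.7571 = 4.41853 years.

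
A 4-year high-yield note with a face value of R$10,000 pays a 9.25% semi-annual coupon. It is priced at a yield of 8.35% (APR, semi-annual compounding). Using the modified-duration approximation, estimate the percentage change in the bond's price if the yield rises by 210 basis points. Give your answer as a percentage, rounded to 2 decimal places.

-6.94%

Periodic yield y = 0.04175. Modified duration first:
  t   CF        PV=CF/(1+0.04175)^t    t·PV
  1       462.50       443.9645       443.9645
  2       462.50       426.1718       852.3436
  3       462.50       409.0922     1,227.2766
  4       462.50       392.6971     1,570.7884
  5       462.50       376.9591     1,884.7953
  6       462.50       361.8518     2,171.1105
  7       462.50       347.3499     2,431.4493
  8    10,462.50     7,542.7098    60,341.6783
  Σ                 10,300.7961    70,923.4065
P = 10,300.7961; D_Mac = 6.88524 half-year periods = 3.44262 yrs; D_mod = 3.44262/(1+0.04175) = 3.30465 yrs.
ΔP/P ≈ -D_mod · Δy = -3.30465 × (+0.021) = -0.069398 = -6.9398%.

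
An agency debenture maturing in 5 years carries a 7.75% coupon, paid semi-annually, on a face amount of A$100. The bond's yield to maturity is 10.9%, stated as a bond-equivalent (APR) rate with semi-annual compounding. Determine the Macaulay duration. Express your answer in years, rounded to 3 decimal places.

4.180 years

Periodic yield y = 0.0545. Discount each cash flow and weight by its period:
  t   CF        PV=CF/(1+0.0545)^t    t·PV
  1        3.875         3.6747         3.6747
  2        3.875         3.4848         6.9696
  3        3.875         3.3047         9.9141
  4        3.875         3.1339        12.5356
  5        3.875         2.9719        14.8597
  6        3.875         2.8183        16.9100
  7        3.875         2.6727        18.7087
  8        3.875         2.5345        20.2763
  9        3.875         2.4035        21.6319
  10     103.875        61.1006       611.0056
  Σ                     88.0997       736.4862
Price P = Σ PV = 88.0997.
Macaulay duration = Σ(t·PV) / P = 736.4862 / 88.0997 = 8.35969 half-year periods.
In years: 8.35969 / 2 = 4.17984 years.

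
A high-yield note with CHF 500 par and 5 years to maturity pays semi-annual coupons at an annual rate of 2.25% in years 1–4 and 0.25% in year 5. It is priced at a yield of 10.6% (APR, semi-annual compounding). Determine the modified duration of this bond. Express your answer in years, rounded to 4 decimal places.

4.4540 years

Periodic yield y = 0.053. First find Macaulay duration:
  t   CF        PV=CF/(1+0.053)^t    t·PV
  1        5.625         5.3419         5.3419
  2        5.625         5.0730        10.1460
  3        5.625         4.8177        14.4530
  4        5.625         4.5752        18.3008
  5        5.625         4.3449        21.7245
  6        5.625         4.1262        24.7573
  7        5.625         3.9185        27.4298
  8        5.625         3.7213        29.7705
  9        0.625         0.3927         3.5340
  10     500.625       298.6956     2,986.9560
  Σ                    335.0070     3,142.4137
P = 335.0070; Macaulay duration = 3,142.4137 / 335.0070 = 9.38014 half-year periods = 4.69007 years.
Modified duration = D_Mac / (1 + y) = 4.69007 / 1.053 = 4.45401 years.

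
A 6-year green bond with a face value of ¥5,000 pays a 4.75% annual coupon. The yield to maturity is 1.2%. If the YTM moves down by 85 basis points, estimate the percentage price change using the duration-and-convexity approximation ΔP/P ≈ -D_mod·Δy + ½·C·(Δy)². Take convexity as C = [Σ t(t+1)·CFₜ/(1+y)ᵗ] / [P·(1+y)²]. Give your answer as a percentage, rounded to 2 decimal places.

+4.69%

With y = 0.012:
  t   CF        PV=CF/(1+0.012)^t    t·PV        t(t+1)·PV
  1       237.50       234.6838       234.6838         469.3676
  2       237.50       231.9010       463.8020       1,391.4059
  3       237.50       229.1512       687.4535       2,749.8140
  4       237.50       226.4340       905.7358       4,528.6792
  5       237.50       223.7490     1,118.7449       6,712.4692
  6     5,237.50     4,875.7447    29,254.4684     204,781.2791
  Σ                  6,021.6636    32,664.8884     220,633.0150
P = 6,021.6636; D_Mac = 5.42456 yrs; D_mod = 5.36024 yrs; C = 35.77610.
Duration effect: -5.36024 × (-0.0085) = +0.045562
Convexity effect: 0.5 × 35.77610 × (-0.0085)² = +0.0012924
ΔP/P ≈ +0.045562 + 0.0012924 = +0.046854 = +4.6854%.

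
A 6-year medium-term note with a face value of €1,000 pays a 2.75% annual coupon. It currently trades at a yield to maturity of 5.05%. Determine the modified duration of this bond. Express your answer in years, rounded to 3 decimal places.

5.315 years

Periodic yield y = 0.0505. First find Macaulay duration:
  t   CF        PV=CF/(1+0.0505)^t    t·PV
  1        27.50        26.1780        26.1780
  2        27.50        24.9196        49.8391
  3        27.50        23.7216        71.1649
  4        27.50        22.5813        90.3251
  5        27.50        21.4957       107.4787
  6     1,027.50       764.5493     4,587.2957
  Σ                    883.4455     4,932.2816
P = 883.4455; Macaulay duration = 4,932.2816 / 883.4455 = 5.58301 years.
Modified duration = D_Mac / (1 + y) = 5.58301 / 1.0505 = 5.31462 years.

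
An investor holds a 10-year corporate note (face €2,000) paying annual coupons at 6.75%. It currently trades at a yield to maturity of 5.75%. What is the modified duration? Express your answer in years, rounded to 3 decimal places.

7.262 years

Periodic yield y = 0.0575. First find Macaulay duration:
  t   CF        PV=CF/(1+0.0575)^t    t·PV
  1       135.00       127.6596       127.6596
  2       135.00       120.7183       241.4365
  3       135.00       114.1544       342.4632
  4       135.00       107.9474       431.7897
  5       135.00       102.0779       510.3897
  6       135.00        96.5276       579.1656
  7       135.00        91.2791       638.9534
  8       135.00        86.3159       690.5271
  9       135.00        81.6226       734.6033
  10    2,135.00     1,220.6583    12,206.5833
  Σ                  2,148.9611    16,503.5714
P = 2,148.9611; Macaulay duration = 16,503.5714 / 2,148.9611 = 7.67979 years.
Modified duration = D_Mac / (1 + y) = 7.67979 / 1.0575 = 7.26221 years.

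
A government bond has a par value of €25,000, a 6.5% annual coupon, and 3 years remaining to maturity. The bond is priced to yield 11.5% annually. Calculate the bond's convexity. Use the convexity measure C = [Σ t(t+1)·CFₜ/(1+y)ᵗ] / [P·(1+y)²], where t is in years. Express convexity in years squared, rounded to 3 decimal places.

With y = 0.115:
  t   CF        PV=CF/(1+0.115)^t    t·PV        t(t+1)·PV
  1     1,625.00     1,457.3991     1,457.3991       2,914.7982
  2     1,625.00     1,307.0844     2,614.1688       7,842.5064
  3    26,625.00    19,207.2423    57,621.7268     230,486.9072
  Σ                 21,971.7258    61,693.2947     241,244.2118
P = 21,971.7258.
Convexity = Σ t(t+1)·PV / [P·(1+y)²] = 241,244.2118 / (21,971.7258 × 1.243225) = 8.83167.

8.832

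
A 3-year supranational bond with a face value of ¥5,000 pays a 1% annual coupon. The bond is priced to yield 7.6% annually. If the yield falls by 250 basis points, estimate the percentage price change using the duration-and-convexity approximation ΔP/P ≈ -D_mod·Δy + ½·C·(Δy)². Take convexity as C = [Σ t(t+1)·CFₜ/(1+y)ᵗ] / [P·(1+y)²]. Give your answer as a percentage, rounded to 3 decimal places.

With y = 0.076:
  t   CF        PV=CF/(1+0.076)^t    t·PV        t(t+1)·PV
  1        50.00        46.4684        46.4684          92.9368
  2        50.00        43.1862        86.3725         259.1175
  3     5,050.00     4,053.7276    12,161.1829      48,644.7315
  Σ                  4,143.3823    12,294.0238      48,996.7857
P = 4,143.3823; D_Mac = 2.96715 yrs; D_mod = 2.75757 yrs; C = 10.21382.
Duration effect: -2.75757 × (-0.025) = +0.068939
Convexity effect: 0.5 × 10.21382 × (-0.025)² = +0.0031918
ΔP/P ≈ +0.068939 + 0.0031918 = +0.072131 = +7.2131%.

+7.213%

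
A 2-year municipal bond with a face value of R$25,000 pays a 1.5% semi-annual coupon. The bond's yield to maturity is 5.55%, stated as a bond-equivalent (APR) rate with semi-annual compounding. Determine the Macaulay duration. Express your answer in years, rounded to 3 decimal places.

Periodic yield y = 0.02775. Discount each cash flow and weight by its period:
  t   CF        PV=CF/(1+0.02775)^t    t·PV
  1       187.50       182.4374       182.4374
  2       187.50       177.5114       355.0228
  3       187.50       172.7185       518.1554
  4    25,187.50    22,575.3827    90,301.5309
  Σ                 23,108.0500    91,357.1465
Price P = Σ PV = 23,108.0500.
Macaulay duration = Σ(t·PV) / P = 91,357.1465 / 23,108.0500 = 3.95348 half-year periods.
In years: 3.95348 / 2 = 1.97674 years.

1.977 years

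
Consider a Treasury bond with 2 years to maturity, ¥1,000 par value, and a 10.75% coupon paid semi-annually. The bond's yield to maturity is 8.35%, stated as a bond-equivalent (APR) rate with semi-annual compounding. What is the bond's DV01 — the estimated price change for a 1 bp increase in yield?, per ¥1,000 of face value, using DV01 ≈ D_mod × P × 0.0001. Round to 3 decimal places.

Periodic yield y = 0.04175.
  t   CF        PV=CF/(1+0.04175)^t    t·PV
  1        53.75        51.5959        51.5959
  2        53.75        49.5281        99.0562
  3        53.75        47.5431       142.6294
  4     1,053.75       894.7126     3,578.8504
  Σ                  1,043.3797     3,872.1318
P = 1,043.3797; D_Mac = 3.71114 half-year periods = 1.85557 yrs; D_mod = 1.78121 yrs.
DV01 ≈ 1.78121 × 1,043.3797 × 0.0001 = 0.185847.

¥0.186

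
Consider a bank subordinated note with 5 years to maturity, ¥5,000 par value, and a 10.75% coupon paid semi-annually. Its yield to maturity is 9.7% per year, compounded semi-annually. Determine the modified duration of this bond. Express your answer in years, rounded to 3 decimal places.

3.832 years

Periodic yield y = 0.0485. First find Macaulay duration:
  t   CF        PV=CF/(1+0.0485)^t    t·PV
  1       268.75       256.3186       256.3186
  2       268.75       244.4621       488.9243
  3       268.75       233.1542       699.4625
  4       268.75       222.3693       889.4770
  5       268.75       212.0832     1,060.4161
  6       268.75       202.2730     1,213.6379
  7       268.75       192.9165     1,350.4157
  8       268.75       183.9929     1,471.9430
  9       268.75       175.4820     1,579.3379
  10    5,268.75     3,281.1285    32,811.2854
  Σ                  5,204.1802    41,821.2182
P = 5,204.1802; Macaulay duration = 41,821.2182 / 5,204.1802 = 8.03608 half-year periods = 4.01804 years.
Modified duration = D_Mac / (1 + y) = 4.01804 / 1.0485 = 3.83218 years.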